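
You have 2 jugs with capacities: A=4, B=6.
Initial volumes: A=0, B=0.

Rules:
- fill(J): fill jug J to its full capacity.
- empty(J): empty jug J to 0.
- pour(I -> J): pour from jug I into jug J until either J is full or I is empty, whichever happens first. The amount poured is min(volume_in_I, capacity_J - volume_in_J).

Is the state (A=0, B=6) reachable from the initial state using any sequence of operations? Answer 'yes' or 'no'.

BFS from (A=0, B=0):
  1. fill(B) -> (A=0 B=6)
Target reached → yes.

Answer: yes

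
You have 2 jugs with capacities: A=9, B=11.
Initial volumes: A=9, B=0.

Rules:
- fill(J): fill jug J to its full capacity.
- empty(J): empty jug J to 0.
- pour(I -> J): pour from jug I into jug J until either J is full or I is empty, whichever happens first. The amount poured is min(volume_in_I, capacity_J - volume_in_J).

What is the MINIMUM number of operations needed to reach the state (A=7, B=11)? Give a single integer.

BFS from (A=9, B=0). One shortest path:
  1. pour(A -> B) -> (A=0 B=9)
  2. fill(A) -> (A=9 B=9)
  3. pour(A -> B) -> (A=7 B=11)
Reached target in 3 moves.

Answer: 3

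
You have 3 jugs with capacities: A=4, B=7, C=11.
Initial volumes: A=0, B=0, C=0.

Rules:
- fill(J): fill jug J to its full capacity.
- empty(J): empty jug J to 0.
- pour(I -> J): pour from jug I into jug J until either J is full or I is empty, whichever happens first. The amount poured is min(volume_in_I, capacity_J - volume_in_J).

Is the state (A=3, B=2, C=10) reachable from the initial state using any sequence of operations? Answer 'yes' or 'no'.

BFS explored all 300 reachable states.
Reachable set includes: (0,0,0), (0,0,1), (0,0,2), (0,0,3), (0,0,4), (0,0,5), (0,0,6), (0,0,7), (0,0,8), (0,0,9), (0,0,10), (0,0,11) ...
Target (A=3, B=2, C=10) not in reachable set → no.

Answer: no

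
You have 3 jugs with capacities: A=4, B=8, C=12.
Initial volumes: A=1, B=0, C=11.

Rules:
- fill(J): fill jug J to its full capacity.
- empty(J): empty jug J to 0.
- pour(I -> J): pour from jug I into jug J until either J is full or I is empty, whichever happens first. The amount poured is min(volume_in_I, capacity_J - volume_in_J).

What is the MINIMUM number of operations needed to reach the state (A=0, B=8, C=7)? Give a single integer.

Answer: 3

Derivation:
BFS from (A=1, B=0, C=11). One shortest path:
  1. fill(A) -> (A=4 B=0 C=11)
  2. pour(A -> B) -> (A=0 B=4 C=11)
  3. pour(C -> B) -> (A=0 B=8 C=7)
Reached target in 3 moves.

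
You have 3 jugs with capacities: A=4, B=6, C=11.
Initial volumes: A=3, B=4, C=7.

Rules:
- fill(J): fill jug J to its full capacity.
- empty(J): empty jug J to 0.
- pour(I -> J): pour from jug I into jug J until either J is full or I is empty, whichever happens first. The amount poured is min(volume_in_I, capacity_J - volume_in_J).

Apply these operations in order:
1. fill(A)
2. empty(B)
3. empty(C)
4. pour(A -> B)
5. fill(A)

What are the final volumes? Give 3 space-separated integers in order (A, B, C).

Step 1: fill(A) -> (A=4 B=4 C=7)
Step 2: empty(B) -> (A=4 B=0 C=7)
Step 3: empty(C) -> (A=4 B=0 C=0)
Step 4: pour(A -> B) -> (A=0 B=4 C=0)
Step 5: fill(A) -> (A=4 B=4 C=0)

Answer: 4 4 0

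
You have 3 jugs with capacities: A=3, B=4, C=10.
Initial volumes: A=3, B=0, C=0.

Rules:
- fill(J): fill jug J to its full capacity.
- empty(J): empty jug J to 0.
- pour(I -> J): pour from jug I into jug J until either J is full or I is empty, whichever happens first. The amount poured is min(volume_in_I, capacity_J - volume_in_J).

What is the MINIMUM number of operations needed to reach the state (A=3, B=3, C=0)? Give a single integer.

BFS from (A=3, B=0, C=0). One shortest path:
  1. pour(A -> B) -> (A=0 B=3 C=0)
  2. fill(A) -> (A=3 B=3 C=0)
Reached target in 2 moves.

Answer: 2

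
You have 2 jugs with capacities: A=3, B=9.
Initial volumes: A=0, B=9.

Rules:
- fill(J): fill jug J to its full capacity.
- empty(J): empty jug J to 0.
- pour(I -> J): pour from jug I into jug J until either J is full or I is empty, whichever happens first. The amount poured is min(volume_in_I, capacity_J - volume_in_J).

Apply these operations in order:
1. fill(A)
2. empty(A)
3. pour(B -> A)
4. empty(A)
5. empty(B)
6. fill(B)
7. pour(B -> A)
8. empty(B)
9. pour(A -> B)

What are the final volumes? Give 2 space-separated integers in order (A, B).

Step 1: fill(A) -> (A=3 B=9)
Step 2: empty(A) -> (A=0 B=9)
Step 3: pour(B -> A) -> (A=3 B=6)
Step 4: empty(A) -> (A=0 B=6)
Step 5: empty(B) -> (A=0 B=0)
Step 6: fill(B) -> (A=0 B=9)
Step 7: pour(B -> A) -> (A=3 B=6)
Step 8: empty(B) -> (A=3 B=0)
Step 9: pour(A -> B) -> (A=0 B=3)

Answer: 0 3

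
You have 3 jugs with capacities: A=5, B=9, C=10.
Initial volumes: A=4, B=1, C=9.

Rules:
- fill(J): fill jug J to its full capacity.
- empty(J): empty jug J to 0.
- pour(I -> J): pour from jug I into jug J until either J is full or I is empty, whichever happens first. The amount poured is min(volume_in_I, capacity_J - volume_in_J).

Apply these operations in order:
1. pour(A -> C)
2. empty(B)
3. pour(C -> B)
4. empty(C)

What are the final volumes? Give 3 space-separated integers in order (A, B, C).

Answer: 3 9 0

Derivation:
Step 1: pour(A -> C) -> (A=3 B=1 C=10)
Step 2: empty(B) -> (A=3 B=0 C=10)
Step 3: pour(C -> B) -> (A=3 B=9 C=1)
Step 4: empty(C) -> (A=3 B=9 C=0)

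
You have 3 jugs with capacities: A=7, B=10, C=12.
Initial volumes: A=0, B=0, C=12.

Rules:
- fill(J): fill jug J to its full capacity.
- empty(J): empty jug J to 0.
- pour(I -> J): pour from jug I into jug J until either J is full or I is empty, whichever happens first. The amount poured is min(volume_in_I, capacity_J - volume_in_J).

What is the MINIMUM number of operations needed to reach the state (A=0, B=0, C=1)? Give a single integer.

Answer: 8

Derivation:
BFS from (A=0, B=0, C=12). One shortest path:
  1. fill(B) -> (A=0 B=10 C=12)
  2. pour(B -> A) -> (A=7 B=3 C=12)
  3. empty(A) -> (A=0 B=3 C=12)
  4. pour(B -> A) -> (A=3 B=0 C=12)
  5. pour(C -> A) -> (A=7 B=0 C=8)
  6. empty(A) -> (A=0 B=0 C=8)
  7. pour(C -> A) -> (A=7 B=0 C=1)
  8. empty(A) -> (A=0 B=0 C=1)
Reached target in 8 moves.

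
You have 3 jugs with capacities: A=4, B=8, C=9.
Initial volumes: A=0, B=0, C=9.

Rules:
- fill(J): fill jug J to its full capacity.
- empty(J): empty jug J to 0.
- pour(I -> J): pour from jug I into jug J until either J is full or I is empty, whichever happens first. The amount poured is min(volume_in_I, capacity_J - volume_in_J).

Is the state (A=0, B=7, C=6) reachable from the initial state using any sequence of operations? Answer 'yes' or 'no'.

Answer: yes

Derivation:
BFS from (A=0, B=0, C=9):
  1. pour(C -> B) -> (A=0 B=8 C=1)
  2. pour(C -> A) -> (A=1 B=8 C=0)
  3. pour(B -> C) -> (A=1 B=0 C=8)
  4. fill(B) -> (A=1 B=8 C=8)
  5. pour(B -> C) -> (A=1 B=7 C=9)
  6. pour(C -> A) -> (A=4 B=7 C=6)
  7. empty(A) -> (A=0 B=7 C=6)
Target reached → yes.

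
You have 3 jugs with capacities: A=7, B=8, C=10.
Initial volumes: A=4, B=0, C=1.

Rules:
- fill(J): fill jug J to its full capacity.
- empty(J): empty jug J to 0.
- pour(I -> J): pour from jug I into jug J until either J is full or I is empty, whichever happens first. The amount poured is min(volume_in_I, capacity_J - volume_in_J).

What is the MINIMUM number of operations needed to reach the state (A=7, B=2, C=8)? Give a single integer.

Answer: 6

Derivation:
BFS from (A=4, B=0, C=1). One shortest path:
  1. empty(A) -> (A=0 B=0 C=1)
  2. fill(B) -> (A=0 B=8 C=1)
  3. pour(C -> A) -> (A=1 B=8 C=0)
  4. pour(B -> C) -> (A=1 B=0 C=8)
  5. fill(B) -> (A=1 B=8 C=8)
  6. pour(B -> A) -> (A=7 B=2 C=8)
Reached target in 6 moves.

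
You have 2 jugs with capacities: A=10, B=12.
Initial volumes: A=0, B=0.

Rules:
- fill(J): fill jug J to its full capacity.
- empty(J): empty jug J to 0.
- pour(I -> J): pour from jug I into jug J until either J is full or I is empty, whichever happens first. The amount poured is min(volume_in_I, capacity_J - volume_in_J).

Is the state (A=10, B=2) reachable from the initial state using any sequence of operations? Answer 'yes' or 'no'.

BFS from (A=0, B=0):
  1. fill(B) -> (A=0 B=12)
  2. pour(B -> A) -> (A=10 B=2)
Target reached → yes.

Answer: yes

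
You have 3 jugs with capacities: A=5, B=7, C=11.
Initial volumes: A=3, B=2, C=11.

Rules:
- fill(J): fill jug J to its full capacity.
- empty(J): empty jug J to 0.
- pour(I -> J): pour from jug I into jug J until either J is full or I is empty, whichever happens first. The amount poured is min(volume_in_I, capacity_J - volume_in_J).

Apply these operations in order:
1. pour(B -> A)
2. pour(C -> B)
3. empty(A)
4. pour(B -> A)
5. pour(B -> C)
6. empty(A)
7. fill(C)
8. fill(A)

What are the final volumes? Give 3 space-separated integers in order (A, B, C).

Answer: 5 0 11

Derivation:
Step 1: pour(B -> A) -> (A=5 B=0 C=11)
Step 2: pour(C -> B) -> (A=5 B=7 C=4)
Step 3: empty(A) -> (A=0 B=7 C=4)
Step 4: pour(B -> A) -> (A=5 B=2 C=4)
Step 5: pour(B -> C) -> (A=5 B=0 C=6)
Step 6: empty(A) -> (A=0 B=0 C=6)
Step 7: fill(C) -> (A=0 B=0 C=11)
Step 8: fill(A) -> (A=5 B=0 C=11)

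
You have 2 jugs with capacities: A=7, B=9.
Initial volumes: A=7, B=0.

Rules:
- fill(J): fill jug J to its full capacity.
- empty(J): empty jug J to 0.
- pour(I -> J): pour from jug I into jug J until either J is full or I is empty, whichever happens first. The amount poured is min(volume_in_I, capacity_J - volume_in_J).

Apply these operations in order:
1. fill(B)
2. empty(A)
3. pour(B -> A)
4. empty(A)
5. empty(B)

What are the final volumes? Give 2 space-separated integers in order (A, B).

Answer: 0 0

Derivation:
Step 1: fill(B) -> (A=7 B=9)
Step 2: empty(A) -> (A=0 B=9)
Step 3: pour(B -> A) -> (A=7 B=2)
Step 4: empty(A) -> (A=0 B=2)
Step 5: empty(B) -> (A=0 B=0)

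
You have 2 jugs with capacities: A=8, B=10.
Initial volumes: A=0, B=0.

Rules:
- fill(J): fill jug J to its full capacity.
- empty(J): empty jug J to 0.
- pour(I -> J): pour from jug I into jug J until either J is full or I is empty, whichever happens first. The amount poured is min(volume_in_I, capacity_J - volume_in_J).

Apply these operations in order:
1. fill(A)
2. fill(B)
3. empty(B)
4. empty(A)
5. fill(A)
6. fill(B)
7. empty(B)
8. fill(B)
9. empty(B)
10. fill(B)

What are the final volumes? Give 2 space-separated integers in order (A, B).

Step 1: fill(A) -> (A=8 B=0)
Step 2: fill(B) -> (A=8 B=10)
Step 3: empty(B) -> (A=8 B=0)
Step 4: empty(A) -> (A=0 B=0)
Step 5: fill(A) -> (A=8 B=0)
Step 6: fill(B) -> (A=8 B=10)
Step 7: empty(B) -> (A=8 B=0)
Step 8: fill(B) -> (A=8 B=10)
Step 9: empty(B) -> (A=8 B=0)
Step 10: fill(B) -> (A=8 B=10)

Answer: 8 10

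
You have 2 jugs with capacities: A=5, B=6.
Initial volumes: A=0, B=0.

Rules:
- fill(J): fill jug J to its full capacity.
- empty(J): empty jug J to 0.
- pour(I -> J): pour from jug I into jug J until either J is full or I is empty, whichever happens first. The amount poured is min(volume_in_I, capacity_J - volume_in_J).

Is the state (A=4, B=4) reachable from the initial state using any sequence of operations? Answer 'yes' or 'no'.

Answer: no

Derivation:
BFS explored all 22 reachable states.
Reachable set includes: (0,0), (0,1), (0,2), (0,3), (0,4), (0,5), (0,6), (1,0), (1,6), (2,0), (2,6), (3,0) ...
Target (A=4, B=4) not in reachable set → no.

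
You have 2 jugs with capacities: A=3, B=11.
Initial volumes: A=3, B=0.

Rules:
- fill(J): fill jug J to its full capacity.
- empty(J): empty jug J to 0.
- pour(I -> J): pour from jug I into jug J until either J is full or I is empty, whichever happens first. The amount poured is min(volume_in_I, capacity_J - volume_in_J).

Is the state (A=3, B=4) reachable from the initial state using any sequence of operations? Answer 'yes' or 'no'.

BFS from (A=3, B=0):
  1. pour(A -> B) -> (A=0 B=3)
  2. fill(A) -> (A=3 B=3)
  3. pour(A -> B) -> (A=0 B=6)
  4. fill(A) -> (A=3 B=6)
  5. pour(A -> B) -> (A=0 B=9)
  6. fill(A) -> (A=3 B=9)
  7. pour(A -> B) -> (A=1 B=11)
  8. empty(B) -> (A=1 B=0)
  9. pour(A -> B) -> (A=0 B=1)
  10. fill(A) -> (A=3 B=1)
  11. pour(A -> B) -> (A=0 B=4)
  12. fill(A) -> (A=3 B=4)
Target reached → yes.

Answer: yes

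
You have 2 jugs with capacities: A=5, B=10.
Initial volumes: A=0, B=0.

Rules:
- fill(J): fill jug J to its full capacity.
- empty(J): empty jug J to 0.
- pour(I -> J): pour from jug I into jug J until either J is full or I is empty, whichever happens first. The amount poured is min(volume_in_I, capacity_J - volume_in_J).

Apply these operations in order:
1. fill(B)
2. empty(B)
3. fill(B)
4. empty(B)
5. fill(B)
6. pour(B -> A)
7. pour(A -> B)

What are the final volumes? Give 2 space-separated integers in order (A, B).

Step 1: fill(B) -> (A=0 B=10)
Step 2: empty(B) -> (A=0 B=0)
Step 3: fill(B) -> (A=0 B=10)
Step 4: empty(B) -> (A=0 B=0)
Step 5: fill(B) -> (A=0 B=10)
Step 6: pour(B -> A) -> (A=5 B=5)
Step 7: pour(A -> B) -> (A=0 B=10)

Answer: 0 10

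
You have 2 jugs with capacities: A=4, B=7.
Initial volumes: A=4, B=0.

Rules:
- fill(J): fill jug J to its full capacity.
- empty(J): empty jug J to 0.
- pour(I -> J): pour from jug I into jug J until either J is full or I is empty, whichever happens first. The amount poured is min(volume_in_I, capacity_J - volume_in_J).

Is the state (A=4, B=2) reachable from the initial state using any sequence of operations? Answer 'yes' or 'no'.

BFS from (A=4, B=0):
  1. empty(A) -> (A=0 B=0)
  2. fill(B) -> (A=0 B=7)
  3. pour(B -> A) -> (A=4 B=3)
  4. empty(A) -> (A=0 B=3)
  5. pour(B -> A) -> (A=3 B=0)
  6. fill(B) -> (A=3 B=7)
  7. pour(B -> A) -> (A=4 B=6)
  8. empty(A) -> (A=0 B=6)
  9. pour(B -> A) -> (A=4 B=2)
Target reached → yes.

Answer: yes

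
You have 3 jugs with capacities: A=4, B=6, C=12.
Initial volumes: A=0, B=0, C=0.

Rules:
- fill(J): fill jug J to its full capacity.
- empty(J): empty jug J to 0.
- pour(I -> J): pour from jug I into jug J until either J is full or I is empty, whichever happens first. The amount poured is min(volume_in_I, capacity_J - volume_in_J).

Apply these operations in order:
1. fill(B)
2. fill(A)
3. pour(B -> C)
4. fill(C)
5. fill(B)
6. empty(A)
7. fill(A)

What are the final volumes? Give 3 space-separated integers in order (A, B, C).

Answer: 4 6 12

Derivation:
Step 1: fill(B) -> (A=0 B=6 C=0)
Step 2: fill(A) -> (A=4 B=6 C=0)
Step 3: pour(B -> C) -> (A=4 B=0 C=6)
Step 4: fill(C) -> (A=4 B=0 C=12)
Step 5: fill(B) -> (A=4 B=6 C=12)
Step 6: empty(A) -> (A=0 B=6 C=12)
Step 7: fill(A) -> (A=4 B=6 C=12)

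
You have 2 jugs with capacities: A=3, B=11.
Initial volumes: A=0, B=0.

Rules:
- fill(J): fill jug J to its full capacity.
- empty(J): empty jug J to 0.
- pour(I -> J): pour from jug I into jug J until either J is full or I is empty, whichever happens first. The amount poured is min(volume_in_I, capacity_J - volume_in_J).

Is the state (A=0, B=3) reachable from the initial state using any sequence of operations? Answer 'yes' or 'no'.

BFS from (A=0, B=0):
  1. fill(A) -> (A=3 B=0)
  2. pour(A -> B) -> (A=0 B=3)
Target reached → yes.

Answer: yes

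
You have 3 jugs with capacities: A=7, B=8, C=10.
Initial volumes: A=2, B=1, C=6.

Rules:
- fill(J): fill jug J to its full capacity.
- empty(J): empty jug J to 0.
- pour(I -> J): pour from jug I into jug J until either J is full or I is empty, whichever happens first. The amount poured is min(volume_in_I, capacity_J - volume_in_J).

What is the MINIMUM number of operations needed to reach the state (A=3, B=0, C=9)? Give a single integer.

Answer: 6

Derivation:
BFS from (A=2, B=1, C=6). One shortest path:
  1. fill(A) -> (A=7 B=1 C=6)
  2. pour(A -> C) -> (A=3 B=1 C=10)
  3. empty(C) -> (A=3 B=1 C=0)
  4. pour(B -> C) -> (A=3 B=0 C=1)
  5. fill(B) -> (A=3 B=8 C=1)
  6. pour(B -> C) -> (A=3 B=0 C=9)
Reached target in 6 moves.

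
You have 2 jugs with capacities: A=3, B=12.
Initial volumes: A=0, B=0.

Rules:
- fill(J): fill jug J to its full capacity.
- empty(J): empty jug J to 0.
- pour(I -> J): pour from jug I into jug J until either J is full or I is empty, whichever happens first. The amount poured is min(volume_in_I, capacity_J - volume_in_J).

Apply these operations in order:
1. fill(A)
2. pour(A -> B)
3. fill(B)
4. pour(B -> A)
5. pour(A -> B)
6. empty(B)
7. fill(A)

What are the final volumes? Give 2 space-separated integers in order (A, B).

Step 1: fill(A) -> (A=3 B=0)
Step 2: pour(A -> B) -> (A=0 B=3)
Step 3: fill(B) -> (A=0 B=12)
Step 4: pour(B -> A) -> (A=3 B=9)
Step 5: pour(A -> B) -> (A=0 B=12)
Step 6: empty(B) -> (A=0 B=0)
Step 7: fill(A) -> (A=3 B=0)

Answer: 3 0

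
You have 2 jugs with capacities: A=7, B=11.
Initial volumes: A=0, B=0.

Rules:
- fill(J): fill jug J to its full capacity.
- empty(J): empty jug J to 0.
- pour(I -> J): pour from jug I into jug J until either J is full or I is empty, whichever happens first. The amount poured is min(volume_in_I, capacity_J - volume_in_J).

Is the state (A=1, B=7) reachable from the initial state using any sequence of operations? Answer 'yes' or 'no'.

BFS explored all 36 reachable states.
Reachable set includes: (0,0), (0,1), (0,2), (0,3), (0,4), (0,5), (0,6), (0,7), (0,8), (0,9), (0,10), (0,11) ...
Target (A=1, B=7) not in reachable set → no.

Answer: no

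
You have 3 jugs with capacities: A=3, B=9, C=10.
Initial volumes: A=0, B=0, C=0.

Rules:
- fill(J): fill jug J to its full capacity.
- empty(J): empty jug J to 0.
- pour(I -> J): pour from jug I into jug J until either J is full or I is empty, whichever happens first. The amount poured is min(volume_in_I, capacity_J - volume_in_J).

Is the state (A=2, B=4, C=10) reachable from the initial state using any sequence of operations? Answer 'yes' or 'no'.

Answer: yes

Derivation:
BFS from (A=0, B=0, C=0):
  1. fill(C) -> (A=0 B=0 C=10)
  2. pour(C -> B) -> (A=0 B=9 C=1)
  3. pour(C -> A) -> (A=1 B=9 C=0)
  4. pour(B -> C) -> (A=1 B=0 C=9)
  5. fill(B) -> (A=1 B=9 C=9)
  6. pour(B -> A) -> (A=3 B=7 C=9)
  7. empty(A) -> (A=0 B=7 C=9)
  8. pour(B -> A) -> (A=3 B=4 C=9)
  9. pour(A -> C) -> (A=2 B=4 C=10)
Target reached → yes.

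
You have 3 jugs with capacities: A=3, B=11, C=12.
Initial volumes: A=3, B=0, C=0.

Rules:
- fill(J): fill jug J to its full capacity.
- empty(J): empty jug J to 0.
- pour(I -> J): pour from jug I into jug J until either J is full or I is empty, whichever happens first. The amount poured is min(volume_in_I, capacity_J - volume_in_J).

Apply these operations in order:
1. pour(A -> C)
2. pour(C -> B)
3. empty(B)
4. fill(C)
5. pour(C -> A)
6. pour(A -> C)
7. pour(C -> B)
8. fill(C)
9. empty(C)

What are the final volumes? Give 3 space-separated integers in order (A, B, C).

Answer: 0 11 0

Derivation:
Step 1: pour(A -> C) -> (A=0 B=0 C=3)
Step 2: pour(C -> B) -> (A=0 B=3 C=0)
Step 3: empty(B) -> (A=0 B=0 C=0)
Step 4: fill(C) -> (A=0 B=0 C=12)
Step 5: pour(C -> A) -> (A=3 B=0 C=9)
Step 6: pour(A -> C) -> (A=0 B=0 C=12)
Step 7: pour(C -> B) -> (A=0 B=11 C=1)
Step 8: fill(C) -> (A=0 B=11 C=12)
Step 9: empty(C) -> (A=0 B=11 C=0)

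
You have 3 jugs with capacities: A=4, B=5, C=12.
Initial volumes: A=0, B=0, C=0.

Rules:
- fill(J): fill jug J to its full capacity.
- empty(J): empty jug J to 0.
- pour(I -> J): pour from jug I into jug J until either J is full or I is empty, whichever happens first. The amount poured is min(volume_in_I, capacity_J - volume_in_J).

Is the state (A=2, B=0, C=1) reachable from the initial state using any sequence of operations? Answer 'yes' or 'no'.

Answer: yes

Derivation:
BFS from (A=0, B=0, C=0):
  1. fill(C) -> (A=0 B=0 C=12)
  2. pour(C -> B) -> (A=0 B=5 C=7)
  3. empty(B) -> (A=0 B=0 C=7)
  4. pour(C -> B) -> (A=0 B=5 C=2)
  5. pour(B -> A) -> (A=4 B=1 C=2)
  6. empty(A) -> (A=0 B=1 C=2)
  7. pour(C -> A) -> (A=2 B=1 C=0)
  8. pour(B -> C) -> (A=2 B=0 C=1)
Target reached → yes.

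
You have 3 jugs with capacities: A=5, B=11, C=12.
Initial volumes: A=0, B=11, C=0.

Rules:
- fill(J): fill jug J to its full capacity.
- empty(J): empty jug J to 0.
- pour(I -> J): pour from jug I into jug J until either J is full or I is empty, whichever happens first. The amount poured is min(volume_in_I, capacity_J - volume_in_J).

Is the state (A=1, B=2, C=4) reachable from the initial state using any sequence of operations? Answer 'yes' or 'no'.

BFS explored all 496 reachable states.
Reachable set includes: (0,0,0), (0,0,1), (0,0,2), (0,0,3), (0,0,4), (0,0,5), (0,0,6), (0,0,7), (0,0,8), (0,0,9), (0,0,10), (0,0,11) ...
Target (A=1, B=2, C=4) not in reachable set → no.

Answer: no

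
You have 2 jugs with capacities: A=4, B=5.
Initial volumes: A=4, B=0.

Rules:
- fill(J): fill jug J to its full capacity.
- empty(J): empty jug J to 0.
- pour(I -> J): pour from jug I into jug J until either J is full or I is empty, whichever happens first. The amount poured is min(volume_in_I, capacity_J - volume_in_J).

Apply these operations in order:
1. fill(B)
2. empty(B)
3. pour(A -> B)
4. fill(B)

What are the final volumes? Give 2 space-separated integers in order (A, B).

Answer: 0 5

Derivation:
Step 1: fill(B) -> (A=4 B=5)
Step 2: empty(B) -> (A=4 B=0)
Step 3: pour(A -> B) -> (A=0 B=4)
Step 4: fill(B) -> (A=0 B=5)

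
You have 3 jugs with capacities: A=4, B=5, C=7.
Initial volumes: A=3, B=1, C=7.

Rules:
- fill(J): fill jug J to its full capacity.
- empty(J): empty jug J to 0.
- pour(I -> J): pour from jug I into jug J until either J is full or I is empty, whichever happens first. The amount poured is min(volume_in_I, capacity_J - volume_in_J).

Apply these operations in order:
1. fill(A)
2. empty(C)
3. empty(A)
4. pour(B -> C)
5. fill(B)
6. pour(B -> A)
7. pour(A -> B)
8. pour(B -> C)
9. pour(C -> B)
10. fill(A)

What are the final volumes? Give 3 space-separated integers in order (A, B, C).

Step 1: fill(A) -> (A=4 B=1 C=7)
Step 2: empty(C) -> (A=4 B=1 C=0)
Step 3: empty(A) -> (A=0 B=1 C=0)
Step 4: pour(B -> C) -> (A=0 B=0 C=1)
Step 5: fill(B) -> (A=0 B=5 C=1)
Step 6: pour(B -> A) -> (A=4 B=1 C=1)
Step 7: pour(A -> B) -> (A=0 B=5 C=1)
Step 8: pour(B -> C) -> (A=0 B=0 C=6)
Step 9: pour(C -> B) -> (A=0 B=5 C=1)
Step 10: fill(A) -> (A=4 B=5 C=1)

Answer: 4 5 1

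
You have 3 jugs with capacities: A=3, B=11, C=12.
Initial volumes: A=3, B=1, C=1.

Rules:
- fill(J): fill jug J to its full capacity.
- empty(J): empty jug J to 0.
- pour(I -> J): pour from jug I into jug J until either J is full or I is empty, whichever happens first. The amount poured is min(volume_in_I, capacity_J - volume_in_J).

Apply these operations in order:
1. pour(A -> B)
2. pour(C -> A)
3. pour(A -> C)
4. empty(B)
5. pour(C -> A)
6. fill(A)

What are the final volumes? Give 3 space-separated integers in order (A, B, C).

Answer: 3 0 0

Derivation:
Step 1: pour(A -> B) -> (A=0 B=4 C=1)
Step 2: pour(C -> A) -> (A=1 B=4 C=0)
Step 3: pour(A -> C) -> (A=0 B=4 C=1)
Step 4: empty(B) -> (A=0 B=0 C=1)
Step 5: pour(C -> A) -> (A=1 B=0 C=0)
Step 6: fill(A) -> (A=3 B=0 C=0)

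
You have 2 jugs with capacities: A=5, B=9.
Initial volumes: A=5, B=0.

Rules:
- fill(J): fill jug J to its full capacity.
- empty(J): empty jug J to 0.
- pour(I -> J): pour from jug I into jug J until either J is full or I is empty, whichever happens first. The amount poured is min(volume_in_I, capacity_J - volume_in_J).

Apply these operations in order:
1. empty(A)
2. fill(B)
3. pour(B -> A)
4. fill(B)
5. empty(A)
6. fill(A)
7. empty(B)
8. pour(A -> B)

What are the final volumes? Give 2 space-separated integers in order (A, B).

Step 1: empty(A) -> (A=0 B=0)
Step 2: fill(B) -> (A=0 B=9)
Step 3: pour(B -> A) -> (A=5 B=4)
Step 4: fill(B) -> (A=5 B=9)
Step 5: empty(A) -> (A=0 B=9)
Step 6: fill(A) -> (A=5 B=9)
Step 7: empty(B) -> (A=5 B=0)
Step 8: pour(A -> B) -> (A=0 B=5)

Answer: 0 5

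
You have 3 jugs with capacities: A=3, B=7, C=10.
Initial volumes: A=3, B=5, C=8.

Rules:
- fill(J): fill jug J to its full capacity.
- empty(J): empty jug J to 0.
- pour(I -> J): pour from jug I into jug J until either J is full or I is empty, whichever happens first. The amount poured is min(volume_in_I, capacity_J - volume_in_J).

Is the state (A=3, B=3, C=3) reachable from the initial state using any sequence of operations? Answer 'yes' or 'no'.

Answer: yes

Derivation:
BFS from (A=3, B=5, C=8):
  1. pour(B -> C) -> (A=3 B=3 C=10)
  2. empty(C) -> (A=3 B=3 C=0)
  3. pour(A -> C) -> (A=0 B=3 C=3)
  4. fill(A) -> (A=3 B=3 C=3)
Target reached → yes.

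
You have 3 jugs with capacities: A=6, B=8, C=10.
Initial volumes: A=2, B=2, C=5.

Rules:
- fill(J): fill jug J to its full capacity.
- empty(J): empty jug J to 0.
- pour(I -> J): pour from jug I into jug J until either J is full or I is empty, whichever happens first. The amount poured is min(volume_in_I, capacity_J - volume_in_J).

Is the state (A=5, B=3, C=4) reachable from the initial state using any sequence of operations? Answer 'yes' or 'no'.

Answer: no

Derivation:
BFS explored all 285 reachable states.
Reachable set includes: (0,0,0), (0,0,1), (0,0,2), (0,0,3), (0,0,4), (0,0,5), (0,0,6), (0,0,7), (0,0,8), (0,0,9), (0,0,10), (0,1,0) ...
Target (A=5, B=3, C=4) not in reachable set → no.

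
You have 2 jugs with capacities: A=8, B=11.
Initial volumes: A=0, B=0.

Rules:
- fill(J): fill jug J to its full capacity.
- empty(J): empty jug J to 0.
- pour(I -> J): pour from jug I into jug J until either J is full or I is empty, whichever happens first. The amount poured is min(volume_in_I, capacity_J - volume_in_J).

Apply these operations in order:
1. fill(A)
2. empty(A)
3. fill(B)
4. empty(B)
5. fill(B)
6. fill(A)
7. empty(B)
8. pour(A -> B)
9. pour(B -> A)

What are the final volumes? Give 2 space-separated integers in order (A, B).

Answer: 8 0

Derivation:
Step 1: fill(A) -> (A=8 B=0)
Step 2: empty(A) -> (A=0 B=0)
Step 3: fill(B) -> (A=0 B=11)
Step 4: empty(B) -> (A=0 B=0)
Step 5: fill(B) -> (A=0 B=11)
Step 6: fill(A) -> (A=8 B=11)
Step 7: empty(B) -> (A=8 B=0)
Step 8: pour(A -> B) -> (A=0 B=8)
Step 9: pour(B -> A) -> (A=8 B=0)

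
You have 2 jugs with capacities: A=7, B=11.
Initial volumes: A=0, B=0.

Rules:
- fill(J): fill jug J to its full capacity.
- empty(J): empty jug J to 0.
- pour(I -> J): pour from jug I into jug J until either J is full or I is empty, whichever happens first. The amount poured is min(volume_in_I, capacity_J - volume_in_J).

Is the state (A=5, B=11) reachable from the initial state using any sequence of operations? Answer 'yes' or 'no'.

BFS from (A=0, B=0):
  1. fill(B) -> (A=0 B=11)
  2. pour(B -> A) -> (A=7 B=4)
  3. empty(A) -> (A=0 B=4)
  4. pour(B -> A) -> (A=4 B=0)
  5. fill(B) -> (A=4 B=11)
  6. pour(B -> A) -> (A=7 B=8)
  7. empty(A) -> (A=0 B=8)
  8. pour(B -> A) -> (A=7 B=1)
  9. empty(A) -> (A=0 B=1)
  10. pour(B -> A) -> (A=1 B=0)
  11. fill(B) -> (A=1 B=11)
  12. pour(B -> A) -> (A=7 B=5)
  13. empty(A) -> (A=0 B=5)
  14. pour(B -> A) -> (A=5 B=0)
  15. fill(B) -> (A=5 B=11)
Target reached → yes.

Answer: yes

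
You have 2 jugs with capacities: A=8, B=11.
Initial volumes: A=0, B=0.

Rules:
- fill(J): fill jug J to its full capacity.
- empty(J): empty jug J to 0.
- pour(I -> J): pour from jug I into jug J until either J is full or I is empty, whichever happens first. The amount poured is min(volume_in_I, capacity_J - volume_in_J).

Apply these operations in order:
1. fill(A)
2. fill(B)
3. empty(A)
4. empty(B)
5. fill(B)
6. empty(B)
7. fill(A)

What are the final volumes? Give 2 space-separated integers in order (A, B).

Step 1: fill(A) -> (A=8 B=0)
Step 2: fill(B) -> (A=8 B=11)
Step 3: empty(A) -> (A=0 B=11)
Step 4: empty(B) -> (A=0 B=0)
Step 5: fill(B) -> (A=0 B=11)
Step 6: empty(B) -> (A=0 B=0)
Step 7: fill(A) -> (A=8 B=0)

Answer: 8 0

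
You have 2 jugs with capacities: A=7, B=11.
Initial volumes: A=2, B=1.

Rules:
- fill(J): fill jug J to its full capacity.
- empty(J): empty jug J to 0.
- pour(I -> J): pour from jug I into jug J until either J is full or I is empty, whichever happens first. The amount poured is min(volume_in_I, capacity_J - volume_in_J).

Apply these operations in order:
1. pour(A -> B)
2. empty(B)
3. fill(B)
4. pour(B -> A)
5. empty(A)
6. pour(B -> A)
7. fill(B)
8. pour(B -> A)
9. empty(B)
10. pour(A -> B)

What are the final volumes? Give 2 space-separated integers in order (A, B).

Answer: 0 7

Derivation:
Step 1: pour(A -> B) -> (A=0 B=3)
Step 2: empty(B) -> (A=0 B=0)
Step 3: fill(B) -> (A=0 B=11)
Step 4: pour(B -> A) -> (A=7 B=4)
Step 5: empty(A) -> (A=0 B=4)
Step 6: pour(B -> A) -> (A=4 B=0)
Step 7: fill(B) -> (A=4 B=11)
Step 8: pour(B -> A) -> (A=7 B=8)
Step 9: empty(B) -> (A=7 B=0)
Step 10: pour(A -> B) -> (A=0 B=7)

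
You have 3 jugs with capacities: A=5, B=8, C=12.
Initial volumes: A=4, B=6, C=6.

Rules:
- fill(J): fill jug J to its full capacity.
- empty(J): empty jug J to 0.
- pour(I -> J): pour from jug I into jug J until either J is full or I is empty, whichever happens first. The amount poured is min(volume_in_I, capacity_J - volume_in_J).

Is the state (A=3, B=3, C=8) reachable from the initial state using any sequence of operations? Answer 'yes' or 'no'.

Answer: no

Derivation:
BFS explored all 395 reachable states.
Reachable set includes: (0,0,0), (0,0,1), (0,0,2), (0,0,3), (0,0,4), (0,0,5), (0,0,6), (0,0,7), (0,0,8), (0,0,9), (0,0,10), (0,0,11) ...
Target (A=3, B=3, C=8) not in reachable set → no.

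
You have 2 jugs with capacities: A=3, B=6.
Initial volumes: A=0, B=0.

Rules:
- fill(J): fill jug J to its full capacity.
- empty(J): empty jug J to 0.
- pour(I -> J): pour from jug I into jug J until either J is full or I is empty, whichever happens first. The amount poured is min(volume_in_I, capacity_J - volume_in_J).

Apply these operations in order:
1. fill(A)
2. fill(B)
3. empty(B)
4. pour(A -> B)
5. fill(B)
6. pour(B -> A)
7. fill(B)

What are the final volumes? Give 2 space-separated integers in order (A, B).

Step 1: fill(A) -> (A=3 B=0)
Step 2: fill(B) -> (A=3 B=6)
Step 3: empty(B) -> (A=3 B=0)
Step 4: pour(A -> B) -> (A=0 B=3)
Step 5: fill(B) -> (A=0 B=6)
Step 6: pour(B -> A) -> (A=3 B=3)
Step 7: fill(B) -> (A=3 B=6)

Answer: 3 6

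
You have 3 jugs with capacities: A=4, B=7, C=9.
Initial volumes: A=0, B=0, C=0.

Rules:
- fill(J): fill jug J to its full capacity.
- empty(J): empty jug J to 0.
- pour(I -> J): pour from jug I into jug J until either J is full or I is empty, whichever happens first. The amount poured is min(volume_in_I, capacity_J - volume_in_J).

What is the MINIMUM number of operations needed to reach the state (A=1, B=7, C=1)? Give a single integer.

Answer: 5

Derivation:
BFS from (A=0, B=0, C=0). One shortest path:
  1. fill(C) -> (A=0 B=0 C=9)
  2. pour(C -> A) -> (A=4 B=0 C=5)
  3. pour(A -> B) -> (A=0 B=4 C=5)
  4. pour(C -> A) -> (A=4 B=4 C=1)
  5. pour(A -> B) -> (A=1 B=7 C=1)
Reached target in 5 moves.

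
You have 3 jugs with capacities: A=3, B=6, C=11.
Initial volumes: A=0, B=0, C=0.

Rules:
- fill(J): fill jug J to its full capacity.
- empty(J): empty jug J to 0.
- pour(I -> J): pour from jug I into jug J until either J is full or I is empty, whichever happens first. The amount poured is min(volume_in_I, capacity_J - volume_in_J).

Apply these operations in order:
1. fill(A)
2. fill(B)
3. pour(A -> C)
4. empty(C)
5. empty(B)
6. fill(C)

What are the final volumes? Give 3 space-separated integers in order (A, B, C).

Step 1: fill(A) -> (A=3 B=0 C=0)
Step 2: fill(B) -> (A=3 B=6 C=0)
Step 3: pour(A -> C) -> (A=0 B=6 C=3)
Step 4: empty(C) -> (A=0 B=6 C=0)
Step 5: empty(B) -> (A=0 B=0 C=0)
Step 6: fill(C) -> (A=0 B=0 C=11)

Answer: 0 0 11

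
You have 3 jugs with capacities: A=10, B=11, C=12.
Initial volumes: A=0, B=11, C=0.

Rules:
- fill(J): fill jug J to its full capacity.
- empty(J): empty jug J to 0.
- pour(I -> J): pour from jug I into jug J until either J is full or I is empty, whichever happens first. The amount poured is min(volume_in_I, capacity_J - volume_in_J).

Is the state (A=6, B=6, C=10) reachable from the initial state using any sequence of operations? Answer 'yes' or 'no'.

BFS explored all 726 reachable states.
Reachable set includes: (0,0,0), (0,0,1), (0,0,2), (0,0,3), (0,0,4), (0,0,5), (0,0,6), (0,0,7), (0,0,8), (0,0,9), (0,0,10), (0,0,11) ...
Target (A=6, B=6, C=10) not in reachable set → no.

Answer: no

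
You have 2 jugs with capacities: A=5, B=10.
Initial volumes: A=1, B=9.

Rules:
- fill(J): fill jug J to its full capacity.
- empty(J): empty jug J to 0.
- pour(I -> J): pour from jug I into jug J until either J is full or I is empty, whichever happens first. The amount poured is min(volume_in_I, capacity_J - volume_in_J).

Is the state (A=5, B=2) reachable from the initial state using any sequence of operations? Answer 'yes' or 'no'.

Answer: no

Derivation:
BFS explored all 19 reachable states.
Reachable set includes: (0,0), (0,1), (0,4), (0,5), (0,6), (0,9), (0,10), (1,0), (1,9), (1,10), (4,0), (4,10) ...
Target (A=5, B=2) not in reachable set → no.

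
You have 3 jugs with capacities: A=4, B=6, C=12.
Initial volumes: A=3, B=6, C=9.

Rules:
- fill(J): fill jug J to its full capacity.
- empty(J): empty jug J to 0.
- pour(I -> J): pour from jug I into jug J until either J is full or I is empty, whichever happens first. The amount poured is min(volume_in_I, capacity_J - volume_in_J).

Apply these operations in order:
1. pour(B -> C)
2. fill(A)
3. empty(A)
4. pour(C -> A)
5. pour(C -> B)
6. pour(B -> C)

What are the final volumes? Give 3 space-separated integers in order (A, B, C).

Answer: 4 0 11

Derivation:
Step 1: pour(B -> C) -> (A=3 B=3 C=12)
Step 2: fill(A) -> (A=4 B=3 C=12)
Step 3: empty(A) -> (A=0 B=3 C=12)
Step 4: pour(C -> A) -> (A=4 B=3 C=8)
Step 5: pour(C -> B) -> (A=4 B=6 C=5)
Step 6: pour(B -> C) -> (A=4 B=0 C=11)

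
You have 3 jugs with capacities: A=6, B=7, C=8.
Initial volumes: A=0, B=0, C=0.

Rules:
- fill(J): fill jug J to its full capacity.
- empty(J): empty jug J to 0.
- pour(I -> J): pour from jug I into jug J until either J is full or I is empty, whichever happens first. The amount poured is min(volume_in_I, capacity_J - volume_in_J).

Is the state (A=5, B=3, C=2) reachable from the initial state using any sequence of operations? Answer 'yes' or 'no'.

Answer: no

Derivation:
BFS explored all 294 reachable states.
Reachable set includes: (0,0,0), (0,0,1), (0,0,2), (0,0,3), (0,0,4), (0,0,5), (0,0,6), (0,0,7), (0,0,8), (0,1,0), (0,1,1), (0,1,2) ...
Target (A=5, B=3, C=2) not in reachable set → no.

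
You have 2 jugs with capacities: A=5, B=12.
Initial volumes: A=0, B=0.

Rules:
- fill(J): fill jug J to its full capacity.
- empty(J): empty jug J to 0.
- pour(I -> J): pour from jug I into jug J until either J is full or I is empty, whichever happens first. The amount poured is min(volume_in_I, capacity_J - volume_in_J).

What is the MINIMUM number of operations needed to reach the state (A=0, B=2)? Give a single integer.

Answer: 5

Derivation:
BFS from (A=0, B=0). One shortest path:
  1. fill(B) -> (A=0 B=12)
  2. pour(B -> A) -> (A=5 B=7)
  3. empty(A) -> (A=0 B=7)
  4. pour(B -> A) -> (A=5 B=2)
  5. empty(A) -> (A=0 B=2)
Reached target in 5 moves.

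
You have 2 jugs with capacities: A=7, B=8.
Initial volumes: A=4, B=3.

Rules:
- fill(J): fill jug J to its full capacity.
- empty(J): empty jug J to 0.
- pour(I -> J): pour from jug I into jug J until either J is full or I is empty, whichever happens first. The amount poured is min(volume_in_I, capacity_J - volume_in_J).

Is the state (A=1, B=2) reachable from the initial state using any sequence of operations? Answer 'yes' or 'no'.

Answer: no

Derivation:
BFS explored all 31 reachable states.
Reachable set includes: (0,0), (0,1), (0,2), (0,3), (0,4), (0,5), (0,6), (0,7), (0,8), (1,0), (1,8), (2,0) ...
Target (A=1, B=2) not in reachable set → no.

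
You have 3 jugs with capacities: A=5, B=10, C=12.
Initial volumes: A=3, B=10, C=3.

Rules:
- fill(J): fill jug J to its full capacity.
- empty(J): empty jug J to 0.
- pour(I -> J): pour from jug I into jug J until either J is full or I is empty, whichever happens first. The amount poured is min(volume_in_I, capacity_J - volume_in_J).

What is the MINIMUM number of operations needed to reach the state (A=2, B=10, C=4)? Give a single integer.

Answer: 8

Derivation:
BFS from (A=3, B=10, C=3). One shortest path:
  1. pour(B -> C) -> (A=3 B=1 C=12)
  2. pour(B -> A) -> (A=4 B=0 C=12)
  3. pour(C -> B) -> (A=4 B=10 C=2)
  4. empty(B) -> (A=4 B=0 C=2)
  5. pour(A -> B) -> (A=0 B=4 C=2)
  6. pour(C -> A) -> (A=2 B=4 C=0)
  7. pour(B -> C) -> (A=2 B=0 C=4)
  8. fill(B) -> (A=2 B=10 C=4)
Reached target in 8 moves.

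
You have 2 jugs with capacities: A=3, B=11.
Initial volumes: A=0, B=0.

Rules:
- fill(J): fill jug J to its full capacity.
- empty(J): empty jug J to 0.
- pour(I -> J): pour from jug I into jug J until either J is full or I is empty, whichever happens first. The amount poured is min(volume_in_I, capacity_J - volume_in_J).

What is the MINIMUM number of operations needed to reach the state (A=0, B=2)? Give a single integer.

BFS from (A=0, B=0). One shortest path:
  1. fill(B) -> (A=0 B=11)
  2. pour(B -> A) -> (A=3 B=8)
  3. empty(A) -> (A=0 B=8)
  4. pour(B -> A) -> (A=3 B=5)
  5. empty(A) -> (A=0 B=5)
  6. pour(B -> A) -> (A=3 B=2)
  7. empty(A) -> (A=0 B=2)
Reached target in 7 moves.

Answer: 7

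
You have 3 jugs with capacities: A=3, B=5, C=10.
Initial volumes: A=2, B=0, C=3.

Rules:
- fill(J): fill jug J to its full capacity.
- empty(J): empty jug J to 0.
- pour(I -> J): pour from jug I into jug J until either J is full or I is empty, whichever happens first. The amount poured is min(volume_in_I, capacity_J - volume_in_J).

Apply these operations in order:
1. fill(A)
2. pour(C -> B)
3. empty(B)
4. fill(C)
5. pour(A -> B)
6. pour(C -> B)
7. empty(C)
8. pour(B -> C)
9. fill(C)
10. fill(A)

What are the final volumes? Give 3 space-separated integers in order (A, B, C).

Step 1: fill(A) -> (A=3 B=0 C=3)
Step 2: pour(C -> B) -> (A=3 B=3 C=0)
Step 3: empty(B) -> (A=3 B=0 C=0)
Step 4: fill(C) -> (A=3 B=0 C=10)
Step 5: pour(A -> B) -> (A=0 B=3 C=10)
Step 6: pour(C -> B) -> (A=0 B=5 C=8)
Step 7: empty(C) -> (A=0 B=5 C=0)
Step 8: pour(B -> C) -> (A=0 B=0 C=5)
Step 9: fill(C) -> (A=0 B=0 C=10)
Step 10: fill(A) -> (A=3 B=0 C=10)

Answer: 3 0 10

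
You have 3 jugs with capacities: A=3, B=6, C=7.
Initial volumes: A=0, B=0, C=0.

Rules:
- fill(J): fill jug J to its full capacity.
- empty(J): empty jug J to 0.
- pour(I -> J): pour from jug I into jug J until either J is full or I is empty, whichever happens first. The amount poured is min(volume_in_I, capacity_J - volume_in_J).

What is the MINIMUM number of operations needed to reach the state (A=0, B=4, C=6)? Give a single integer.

BFS from (A=0, B=0, C=0). One shortest path:
  1. fill(C) -> (A=0 B=0 C=7)
  2. pour(C -> A) -> (A=3 B=0 C=4)
  3. pour(C -> B) -> (A=3 B=4 C=0)
  4. pour(A -> C) -> (A=0 B=4 C=3)
  5. fill(A) -> (A=3 B=4 C=3)
  6. pour(A -> C) -> (A=0 B=4 C=6)
Reached target in 6 moves.

Answer: 6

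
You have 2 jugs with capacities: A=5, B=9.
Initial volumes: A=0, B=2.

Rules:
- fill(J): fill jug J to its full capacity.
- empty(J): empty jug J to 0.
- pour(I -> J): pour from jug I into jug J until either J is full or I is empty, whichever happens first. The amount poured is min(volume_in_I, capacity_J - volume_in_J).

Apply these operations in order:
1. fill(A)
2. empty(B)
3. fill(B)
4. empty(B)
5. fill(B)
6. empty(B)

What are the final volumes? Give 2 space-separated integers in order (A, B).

Answer: 5 0

Derivation:
Step 1: fill(A) -> (A=5 B=2)
Step 2: empty(B) -> (A=5 B=0)
Step 3: fill(B) -> (A=5 B=9)
Step 4: empty(B) -> (A=5 B=0)
Step 5: fill(B) -> (A=5 B=9)
Step 6: empty(B) -> (A=5 B=0)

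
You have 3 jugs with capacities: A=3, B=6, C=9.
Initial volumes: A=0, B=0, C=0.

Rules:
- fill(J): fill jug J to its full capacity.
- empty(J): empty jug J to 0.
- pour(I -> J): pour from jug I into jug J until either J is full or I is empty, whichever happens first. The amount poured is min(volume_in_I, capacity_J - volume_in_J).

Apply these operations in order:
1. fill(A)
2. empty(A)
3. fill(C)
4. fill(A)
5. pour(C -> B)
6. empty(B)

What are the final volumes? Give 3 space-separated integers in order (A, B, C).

Answer: 3 0 3

Derivation:
Step 1: fill(A) -> (A=3 B=0 C=0)
Step 2: empty(A) -> (A=0 B=0 C=0)
Step 3: fill(C) -> (A=0 B=0 C=9)
Step 4: fill(A) -> (A=3 B=0 C=9)
Step 5: pour(C -> B) -> (A=3 B=6 C=3)
Step 6: empty(B) -> (A=3 B=0 C=3)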